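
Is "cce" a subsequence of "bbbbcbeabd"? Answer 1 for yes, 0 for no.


Check if "cce" is a subsequence of "bbbbcbeabd"
Greedy scan:
  Position 0 ('b'): no match needed
  Position 1 ('b'): no match needed
  Position 2 ('b'): no match needed
  Position 3 ('b'): no match needed
  Position 4 ('c'): matches sub[0] = 'c'
  Position 5 ('b'): no match needed
  Position 6 ('e'): no match needed
  Position 7 ('a'): no match needed
  Position 8 ('b'): no match needed
  Position 9 ('d'): no match needed
Only matched 1/3 characters => not a subsequence

0


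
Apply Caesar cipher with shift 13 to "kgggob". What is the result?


Caesar cipher: shift "kgggob" by 13
  'k' (pos 10) + 13 = pos 23 = 'x'
  'g' (pos 6) + 13 = pos 19 = 't'
  'g' (pos 6) + 13 = pos 19 = 't'
  'g' (pos 6) + 13 = pos 19 = 't'
  'o' (pos 14) + 13 = pos 1 = 'b'
  'b' (pos 1) + 13 = pos 14 = 'o'
Result: xtttbo

xtttbo


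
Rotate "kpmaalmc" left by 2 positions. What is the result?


Input: "kpmaalmc", rotate left by 2
First 2 characters: "kp"
Remaining characters: "maalmc"
Concatenate remaining + first: "maalmc" + "kp" = "maalmckp"

maalmckp


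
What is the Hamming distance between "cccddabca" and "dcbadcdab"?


Comparing "cccddabca" and "dcbadcdab" position by position:
  Position 0: 'c' vs 'd' => differ
  Position 1: 'c' vs 'c' => same
  Position 2: 'c' vs 'b' => differ
  Position 3: 'd' vs 'a' => differ
  Position 4: 'd' vs 'd' => same
  Position 5: 'a' vs 'c' => differ
  Position 6: 'b' vs 'd' => differ
  Position 7: 'c' vs 'a' => differ
  Position 8: 'a' vs 'b' => differ
Total differences (Hamming distance): 7

7


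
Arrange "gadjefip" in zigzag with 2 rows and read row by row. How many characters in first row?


Zigzag "gadjefip" into 2 rows:
Placing characters:
  'g' => row 0
  'a' => row 1
  'd' => row 0
  'j' => row 1
  'e' => row 0
  'f' => row 1
  'i' => row 0
  'p' => row 1
Rows:
  Row 0: "gdei"
  Row 1: "ajfp"
First row length: 4

4


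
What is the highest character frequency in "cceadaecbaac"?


Input: cceadaecbaac
Character counts:
  'a': 4
  'b': 1
  'c': 4
  'd': 1
  'e': 2
Maximum frequency: 4

4


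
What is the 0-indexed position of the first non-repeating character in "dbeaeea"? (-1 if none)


Input: dbeaeea
Character frequencies:
  'a': 2
  'b': 1
  'd': 1
  'e': 3
Scanning left to right for freq == 1:
  Position 0 ('d'): unique! => answer = 0

0


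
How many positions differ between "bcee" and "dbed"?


Comparing "bcee" and "dbed" position by position:
  Position 0: 'b' vs 'd' => DIFFER
  Position 1: 'c' vs 'b' => DIFFER
  Position 2: 'e' vs 'e' => same
  Position 3: 'e' vs 'd' => DIFFER
Positions that differ: 3

3


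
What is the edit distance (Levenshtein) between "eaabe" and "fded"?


Computing edit distance: "eaabe" -> "fded"
DP table:
           f    d    e    d
      0    1    2    3    4
  e   1    1    2    2    3
  a   2    2    2    3    3
  a   3    3    3    3    4
  b   4    4    4    4    4
  e   5    5    5    4    5
Edit distance = dp[5][4] = 5

5


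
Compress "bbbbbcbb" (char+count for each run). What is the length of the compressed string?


Input: bbbbbcbb
Runs:
  'b' x 5 => "b5"
  'c' x 1 => "c1"
  'b' x 2 => "b2"
Compressed: "b5c1b2"
Compressed length: 6

6


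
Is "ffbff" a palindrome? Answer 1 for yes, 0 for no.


Input: ffbff
Reversed: ffbff
  Compare pos 0 ('f') with pos 4 ('f'): match
  Compare pos 1 ('f') with pos 3 ('f'): match
Result: palindrome

1


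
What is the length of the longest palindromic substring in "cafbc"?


Input: "cafbc"
Checking substrings for palindromes:
  No multi-char palindromic substrings found
Longest palindromic substring: "c" with length 1

1


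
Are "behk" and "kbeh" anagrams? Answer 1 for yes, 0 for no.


Strings: "behk", "kbeh"
Sorted first:  behk
Sorted second: behk
Sorted forms match => anagrams

1


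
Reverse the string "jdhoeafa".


Input: jdhoeafa
Reading characters right to left:
  Position 7: 'a'
  Position 6: 'f'
  Position 5: 'a'
  Position 4: 'e'
  Position 3: 'o'
  Position 2: 'h'
  Position 1: 'd'
  Position 0: 'j'
Reversed: afaeohdj

afaeohdj


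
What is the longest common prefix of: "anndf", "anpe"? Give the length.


Words: anndf, anpe
  Position 0: all 'a' => match
  Position 1: all 'n' => match
  Position 2: ('n', 'p') => mismatch, stop
LCP = "an" (length 2)

2


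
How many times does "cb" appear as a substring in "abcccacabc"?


Searching for "cb" in "abcccacabc"
Scanning each position:
  Position 0: "ab" => no
  Position 1: "bc" => no
  Position 2: "cc" => no
  Position 3: "cc" => no
  Position 4: "ca" => no
  Position 5: "ac" => no
  Position 6: "ca" => no
  Position 7: "ab" => no
  Position 8: "bc" => no
Total occurrences: 0

0


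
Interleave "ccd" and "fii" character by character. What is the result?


Interleaving "ccd" and "fii":
  Position 0: 'c' from first, 'f' from second => "cf"
  Position 1: 'c' from first, 'i' from second => "ci"
  Position 2: 'd' from first, 'i' from second => "di"
Result: cfcidi

cfcidi


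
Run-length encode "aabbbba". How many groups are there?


Input: aabbbba
Scanning for consecutive runs:
  Group 1: 'a' x 2 (positions 0-1)
  Group 2: 'b' x 4 (positions 2-5)
  Group 3: 'a' x 1 (positions 6-6)
Total groups: 3

3


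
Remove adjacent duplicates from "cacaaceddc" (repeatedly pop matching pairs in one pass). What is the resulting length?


Input: cacaaceddc
Stack-based adjacent duplicate removal:
  Read 'c': push. Stack: c
  Read 'a': push. Stack: ca
  Read 'c': push. Stack: cac
  Read 'a': push. Stack: caca
  Read 'a': matches stack top 'a' => pop. Stack: cac
  Read 'c': matches stack top 'c' => pop. Stack: ca
  Read 'e': push. Stack: cae
  Read 'd': push. Stack: caed
  Read 'd': matches stack top 'd' => pop. Stack: cae
  Read 'c': push. Stack: caec
Final stack: "caec" (length 4)

4


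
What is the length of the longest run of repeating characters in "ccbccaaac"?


Input: "ccbccaaac"
Scanning for longest run:
  Position 1 ('c'): continues run of 'c', length=2
  Position 2 ('b'): new char, reset run to 1
  Position 3 ('c'): new char, reset run to 1
  Position 4 ('c'): continues run of 'c', length=2
  Position 5 ('a'): new char, reset run to 1
  Position 6 ('a'): continues run of 'a', length=2
  Position 7 ('a'): continues run of 'a', length=3
  Position 8 ('c'): new char, reset run to 1
Longest run: 'a' with length 3

3


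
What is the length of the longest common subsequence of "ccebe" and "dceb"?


LCS of "ccebe" and "dceb"
DP table:
           d    c    e    b
      0    0    0    0    0
  c   0    0    1    1    1
  c   0    0    1    1    1
  e   0    0    1    2    2
  b   0    0    1    2    3
  e   0    0    1    2    3
LCS length = dp[5][4] = 3

3


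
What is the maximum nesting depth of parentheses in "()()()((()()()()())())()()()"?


Input: "()()()((()()()()())())()()()"
Tracking depth:
  Position 0 '(': depth becomes 1
  Position 1 ')': depth becomes 0
  Position 2 '(': depth becomes 1
  Position 3 ')': depth becomes 0
  Position 4 '(': depth becomes 1
  Position 5 ')': depth becomes 0
  Position 6 '(': depth becomes 1
  Position 7 '(': depth becomes 2
  Position 8 '(': depth becomes 3
  Position 9 ')': depth becomes 2
  Position 10 '(': depth becomes 3
  Position 11 ')': depth becomes 2
  Position 12 '(': depth becomes 3
  Position 13 ')': depth becomes 2
  Position 14 '(': depth becomes 3
  Position 15 ')': depth becomes 2
  Position 16 '(': depth becomes 3
  Position 17 ')': depth becomes 2
  Position 18 ')': depth becomes 1
  Position 19 '(': depth becomes 2
  Position 20 ')': depth becomes 1
  Position 21 ')': depth becomes 0
  Position 22 '(': depth becomes 1
  Position 23 ')': depth becomes 0
  Position 24 '(': depth becomes 1
  Position 25 ')': depth becomes 0
  Position 26 '(': depth becomes 1
  Position 27 ')': depth becomes 0
Maximum depth reached: 3

3


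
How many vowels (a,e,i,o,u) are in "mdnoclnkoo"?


Input: mdnoclnkoo
Checking each character:
  'm' at position 0: consonant
  'd' at position 1: consonant
  'n' at position 2: consonant
  'o' at position 3: vowel (running total: 1)
  'c' at position 4: consonant
  'l' at position 5: consonant
  'n' at position 6: consonant
  'k' at position 7: consonant
  'o' at position 8: vowel (running total: 2)
  'o' at position 9: vowel (running total: 3)
Total vowels: 3

3


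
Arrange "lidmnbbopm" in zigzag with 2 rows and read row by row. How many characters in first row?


Zigzag "lidmnbbopm" into 2 rows:
Placing characters:
  'l' => row 0
  'i' => row 1
  'd' => row 0
  'm' => row 1
  'n' => row 0
  'b' => row 1
  'b' => row 0
  'o' => row 1
  'p' => row 0
  'm' => row 1
Rows:
  Row 0: "ldnbp"
  Row 1: "imbom"
First row length: 5

5


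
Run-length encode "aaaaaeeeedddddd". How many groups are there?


Input: aaaaaeeeedddddd
Scanning for consecutive runs:
  Group 1: 'a' x 5 (positions 0-4)
  Group 2: 'e' x 4 (positions 5-8)
  Group 3: 'd' x 6 (positions 9-14)
Total groups: 3

3


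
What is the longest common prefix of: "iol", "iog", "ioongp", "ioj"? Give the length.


Words: iol, iog, ioongp, ioj
  Position 0: all 'i' => match
  Position 1: all 'o' => match
  Position 2: ('l', 'g', 'o', 'j') => mismatch, stop
LCP = "io" (length 2)

2


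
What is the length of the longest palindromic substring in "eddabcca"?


Input: "eddabcca"
Checking substrings for palindromes:
  [1:3] "dd" (len 2) => palindrome
  [5:7] "cc" (len 2) => palindrome
Longest palindromic substring: "dd" with length 2

2


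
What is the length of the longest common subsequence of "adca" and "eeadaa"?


LCS of "adca" and "eeadaa"
DP table:
           e    e    a    d    a    a
      0    0    0    0    0    0    0
  a   0    0    0    1    1    1    1
  d   0    0    0    1    2    2    2
  c   0    0    0    1    2    2    2
  a   0    0    0    1    2    3    3
LCS length = dp[4][6] = 3

3


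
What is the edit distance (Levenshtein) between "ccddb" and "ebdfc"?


Computing edit distance: "ccddb" -> "ebdfc"
DP table:
           e    b    d    f    c
      0    1    2    3    4    5
  c   1    1    2    3    4    4
  c   2    2    2    3    4    4
  d   3    3    3    2    3    4
  d   4    4    4    3    3    4
  b   5    5    4    4    4    4
Edit distance = dp[5][5] = 4

4


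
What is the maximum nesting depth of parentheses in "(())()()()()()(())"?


Input: "(())()()()()()(())"
Tracking depth:
  Position 0 '(': depth becomes 1
  Position 1 '(': depth becomes 2
  Position 2 ')': depth becomes 1
  Position 3 ')': depth becomes 0
  Position 4 '(': depth becomes 1
  Position 5 ')': depth becomes 0
  Position 6 '(': depth becomes 1
  Position 7 ')': depth becomes 0
  Position 8 '(': depth becomes 1
  Position 9 ')': depth becomes 0
  Position 10 '(': depth becomes 1
  Position 11 ')': depth becomes 0
  Position 12 '(': depth becomes 1
  Position 13 ')': depth becomes 0
  Position 14 '(': depth becomes 1
  Position 15 '(': depth becomes 2
  Position 16 ')': depth becomes 1
  Position 17 ')': depth becomes 0
Maximum depth reached: 2

2


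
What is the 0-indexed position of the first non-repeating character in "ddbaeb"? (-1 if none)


Input: ddbaeb
Character frequencies:
  'a': 1
  'b': 2
  'd': 2
  'e': 1
Scanning left to right for freq == 1:
  Position 0 ('d'): freq=2, skip
  Position 1 ('d'): freq=2, skip
  Position 2 ('b'): freq=2, skip
  Position 3 ('a'): unique! => answer = 3

3


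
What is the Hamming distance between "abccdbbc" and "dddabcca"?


Comparing "abccdbbc" and "dddabcca" position by position:
  Position 0: 'a' vs 'd' => differ
  Position 1: 'b' vs 'd' => differ
  Position 2: 'c' vs 'd' => differ
  Position 3: 'c' vs 'a' => differ
  Position 4: 'd' vs 'b' => differ
  Position 5: 'b' vs 'c' => differ
  Position 6: 'b' vs 'c' => differ
  Position 7: 'c' vs 'a' => differ
Total differences (Hamming distance): 8

8


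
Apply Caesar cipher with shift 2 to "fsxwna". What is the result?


Caesar cipher: shift "fsxwna" by 2
  'f' (pos 5) + 2 = pos 7 = 'h'
  's' (pos 18) + 2 = pos 20 = 'u'
  'x' (pos 23) + 2 = pos 25 = 'z'
  'w' (pos 22) + 2 = pos 24 = 'y'
  'n' (pos 13) + 2 = pos 15 = 'p'
  'a' (pos 0) + 2 = pos 2 = 'c'
Result: huzypc

huzypc


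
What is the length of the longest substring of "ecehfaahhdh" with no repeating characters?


Input: "ecehfaahhdh"
Sliding window (track last position of each char):
  Position 0 ('e'): window [0,0] length 1 -- new best
  Position 1 ('c'): window [0,1] length 2 -- new best
  Position 2 ('e'): repeat (last at 0), move window start to 1
  Position 2 ('e'): window [1,2] length 2
  Position 3 ('h'): window [1,3] length 3 -- new best
  Position 4 ('f'): window [1,4] length 4 -- new best
  Position 5 ('a'): window [1,5] length 5 -- new best
  Position 6 ('a'): repeat (last at 5), move window start to 6
  Position 6 ('a'): window [6,6] length 1
  Position 7 ('h'): window [6,7] length 2
  Position 8 ('h'): repeat (last at 7), move window start to 8
  Position 8 ('h'): window [8,8] length 1
  Position 9 ('d'): window [8,9] length 2
  Position 10 ('h'): repeat (last at 8), move window start to 9
  Position 10 ('h'): window [9,10] length 2
Longest substring with no repeats: "cehfa" with length 5

5


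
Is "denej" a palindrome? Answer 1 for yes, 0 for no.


Input: denej
Reversed: jened
  Compare pos 0 ('d') with pos 4 ('j'): MISMATCH
  Compare pos 1 ('e') with pos 3 ('e'): match
Result: not a palindrome

0


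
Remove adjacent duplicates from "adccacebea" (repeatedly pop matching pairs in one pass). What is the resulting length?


Input: adccacebea
Stack-based adjacent duplicate removal:
  Read 'a': push. Stack: a
  Read 'd': push. Stack: ad
  Read 'c': push. Stack: adc
  Read 'c': matches stack top 'c' => pop. Stack: ad
  Read 'a': push. Stack: ada
  Read 'c': push. Stack: adac
  Read 'e': push. Stack: adace
  Read 'b': push. Stack: adaceb
  Read 'e': push. Stack: adacebe
  Read 'a': push. Stack: adacebea
Final stack: "adacebea" (length 8)

8


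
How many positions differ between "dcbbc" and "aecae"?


Comparing "dcbbc" and "aecae" position by position:
  Position 0: 'd' vs 'a' => DIFFER
  Position 1: 'c' vs 'e' => DIFFER
  Position 2: 'b' vs 'c' => DIFFER
  Position 3: 'b' vs 'a' => DIFFER
  Position 4: 'c' vs 'e' => DIFFER
Positions that differ: 5

5


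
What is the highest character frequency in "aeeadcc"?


Input: aeeadcc
Character counts:
  'a': 2
  'c': 2
  'd': 1
  'e': 2
Maximum frequency: 2

2


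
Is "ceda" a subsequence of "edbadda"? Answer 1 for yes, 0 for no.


Check if "ceda" is a subsequence of "edbadda"
Greedy scan:
  Position 0 ('e'): no match needed
  Position 1 ('d'): no match needed
  Position 2 ('b'): no match needed
  Position 3 ('a'): no match needed
  Position 4 ('d'): no match needed
  Position 5 ('d'): no match needed
  Position 6 ('a'): no match needed
Only matched 0/4 characters => not a subsequence

0


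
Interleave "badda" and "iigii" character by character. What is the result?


Interleaving "badda" and "iigii":
  Position 0: 'b' from first, 'i' from second => "bi"
  Position 1: 'a' from first, 'i' from second => "ai"
  Position 2: 'd' from first, 'g' from second => "dg"
  Position 3: 'd' from first, 'i' from second => "di"
  Position 4: 'a' from first, 'i' from second => "ai"
Result: biaidgdiai

biaidgdiai


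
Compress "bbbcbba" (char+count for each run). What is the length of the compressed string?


Input: bbbcbba
Runs:
  'b' x 3 => "b3"
  'c' x 1 => "c1"
  'b' x 2 => "b2"
  'a' x 1 => "a1"
Compressed: "b3c1b2a1"
Compressed length: 8

8


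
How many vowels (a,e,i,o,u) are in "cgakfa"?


Input: cgakfa
Checking each character:
  'c' at position 0: consonant
  'g' at position 1: consonant
  'a' at position 2: vowel (running total: 1)
  'k' at position 3: consonant
  'f' at position 4: consonant
  'a' at position 5: vowel (running total: 2)
Total vowels: 2

2


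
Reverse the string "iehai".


Input: iehai
Reading characters right to left:
  Position 4: 'i'
  Position 3: 'a'
  Position 2: 'h'
  Position 1: 'e'
  Position 0: 'i'
Reversed: iahei

iahei


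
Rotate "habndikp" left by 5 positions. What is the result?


Input: "habndikp", rotate left by 5
First 5 characters: "habnd"
Remaining characters: "ikp"
Concatenate remaining + first: "ikp" + "habnd" = "ikphabnd"

ikphabnd


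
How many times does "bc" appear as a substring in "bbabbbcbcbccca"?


Searching for "bc" in "bbabbbcbcbccca"
Scanning each position:
  Position 0: "bb" => no
  Position 1: "ba" => no
  Position 2: "ab" => no
  Position 3: "bb" => no
  Position 4: "bb" => no
  Position 5: "bc" => MATCH
  Position 6: "cb" => no
  Position 7: "bc" => MATCH
  Position 8: "cb" => no
  Position 9: "bc" => MATCH
  Position 10: "cc" => no
  Position 11: "cc" => no
  Position 12: "ca" => no
Total occurrences: 3

3


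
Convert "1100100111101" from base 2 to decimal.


Input: "1100100111101" in base 2
Positional expansion:
  Digit '1' (value 1) x 2^12 = 4096
  Digit '1' (value 1) x 2^11 = 2048
  Digit '0' (value 0) x 2^10 = 0
  Digit '0' (value 0) x 2^9 = 0
  Digit '1' (value 1) x 2^8 = 256
  Digit '0' (value 0) x 2^7 = 0
  Digit '0' (value 0) x 2^6 = 0
  Digit '1' (value 1) x 2^5 = 32
  Digit '1' (value 1) x 2^4 = 16
  Digit '1' (value 1) x 2^3 = 8
  Digit '1' (value 1) x 2^2 = 4
  Digit '0' (value 0) x 2^1 = 0
  Digit '1' (value 1) x 2^0 = 1
Sum = 6461

6461


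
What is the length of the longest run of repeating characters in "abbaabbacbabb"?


Input: "abbaabbacbabb"
Scanning for longest run:
  Position 1 ('b'): new char, reset run to 1
  Position 2 ('b'): continues run of 'b', length=2
  Position 3 ('a'): new char, reset run to 1
  Position 4 ('a'): continues run of 'a', length=2
  Position 5 ('b'): new char, reset run to 1
  Position 6 ('b'): continues run of 'b', length=2
  Position 7 ('a'): new char, reset run to 1
  Position 8 ('c'): new char, reset run to 1
  Position 9 ('b'): new char, reset run to 1
  Position 10 ('a'): new char, reset run to 1
  Position 11 ('b'): new char, reset run to 1
  Position 12 ('b'): continues run of 'b', length=2
Longest run: 'b' with length 2

2


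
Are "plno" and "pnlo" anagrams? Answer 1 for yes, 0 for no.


Strings: "plno", "pnlo"
Sorted first:  lnop
Sorted second: lnop
Sorted forms match => anagrams

1


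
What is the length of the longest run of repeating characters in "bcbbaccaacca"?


Input: "bcbbaccaacca"
Scanning for longest run:
  Position 1 ('c'): new char, reset run to 1
  Position 2 ('b'): new char, reset run to 1
  Position 3 ('b'): continues run of 'b', length=2
  Position 4 ('a'): new char, reset run to 1
  Position 5 ('c'): new char, reset run to 1
  Position 6 ('c'): continues run of 'c', length=2
  Position 7 ('a'): new char, reset run to 1
  Position 8 ('a'): continues run of 'a', length=2
  Position 9 ('c'): new char, reset run to 1
  Position 10 ('c'): continues run of 'c', length=2
  Position 11 ('a'): new char, reset run to 1
Longest run: 'b' with length 2

2


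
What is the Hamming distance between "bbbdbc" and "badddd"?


Comparing "bbbdbc" and "badddd" position by position:
  Position 0: 'b' vs 'b' => same
  Position 1: 'b' vs 'a' => differ
  Position 2: 'b' vs 'd' => differ
  Position 3: 'd' vs 'd' => same
  Position 4: 'b' vs 'd' => differ
  Position 5: 'c' vs 'd' => differ
Total differences (Hamming distance): 4

4


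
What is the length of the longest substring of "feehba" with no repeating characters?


Input: "feehba"
Sliding window (track last position of each char):
  Position 0 ('f'): window [0,0] length 1 -- new best
  Position 1 ('e'): window [0,1] length 2 -- new best
  Position 2 ('e'): repeat (last at 1), move window start to 2
  Position 2 ('e'): window [2,2] length 1
  Position 3 ('h'): window [2,3] length 2
  Position 4 ('b'): window [2,4] length 3 -- new best
  Position 5 ('a'): window [2,5] length 4 -- new best
Longest substring with no repeats: "ehba" with length 4

4


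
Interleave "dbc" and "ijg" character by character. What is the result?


Interleaving "dbc" and "ijg":
  Position 0: 'd' from first, 'i' from second => "di"
  Position 1: 'b' from first, 'j' from second => "bj"
  Position 2: 'c' from first, 'g' from second => "cg"
Result: dibjcg

dibjcg


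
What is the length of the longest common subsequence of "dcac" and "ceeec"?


LCS of "dcac" and "ceeec"
DP table:
           c    e    e    e    c
      0    0    0    0    0    0
  d   0    0    0    0    0    0
  c   0    1    1    1    1    1
  a   0    1    1    1    1    1
  c   0    1    1    1    1    2
LCS length = dp[4][5] = 2

2


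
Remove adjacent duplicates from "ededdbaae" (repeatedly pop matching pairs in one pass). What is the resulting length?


Input: ededdbaae
Stack-based adjacent duplicate removal:
  Read 'e': push. Stack: e
  Read 'd': push. Stack: ed
  Read 'e': push. Stack: ede
  Read 'd': push. Stack: eded
  Read 'd': matches stack top 'd' => pop. Stack: ede
  Read 'b': push. Stack: edeb
  Read 'a': push. Stack: edeba
  Read 'a': matches stack top 'a' => pop. Stack: edeb
  Read 'e': push. Stack: edebe
Final stack: "edebe" (length 5)

5


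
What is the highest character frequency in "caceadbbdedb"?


Input: caceadbbdedb
Character counts:
  'a': 2
  'b': 3
  'c': 2
  'd': 3
  'e': 2
Maximum frequency: 3

3


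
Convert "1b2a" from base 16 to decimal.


Input: "1b2a" in base 16
Positional expansion:
  Digit '1' (value 1) x 16^3 = 4096
  Digit 'b' (value 11) x 16^2 = 2816
  Digit '2' (value 2) x 16^1 = 32
  Digit 'a' (value 10) x 16^0 = 10
Sum = 6954

6954


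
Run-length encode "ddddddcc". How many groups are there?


Input: ddddddcc
Scanning for consecutive runs:
  Group 1: 'd' x 6 (positions 0-5)
  Group 2: 'c' x 2 (positions 6-7)
Total groups: 2

2


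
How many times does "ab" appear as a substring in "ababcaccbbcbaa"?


Searching for "ab" in "ababcaccbbcbaa"
Scanning each position:
  Position 0: "ab" => MATCH
  Position 1: "ba" => no
  Position 2: "ab" => MATCH
  Position 3: "bc" => no
  Position 4: "ca" => no
  Position 5: "ac" => no
  Position 6: "cc" => no
  Position 7: "cb" => no
  Position 8: "bb" => no
  Position 9: "bc" => no
  Position 10: "cb" => no
  Position 11: "ba" => no
  Position 12: "aa" => no
Total occurrences: 2

2


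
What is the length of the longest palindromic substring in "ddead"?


Input: "ddead"
Checking substrings for palindromes:
  [0:2] "dd" (len 2) => palindrome
Longest palindromic substring: "dd" with length 2

2


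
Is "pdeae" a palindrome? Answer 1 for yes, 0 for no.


Input: pdeae
Reversed: eaedp
  Compare pos 0 ('p') with pos 4 ('e'): MISMATCH
  Compare pos 1 ('d') with pos 3 ('a'): MISMATCH
Result: not a palindrome

0


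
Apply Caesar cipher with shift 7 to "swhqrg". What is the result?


Caesar cipher: shift "swhqrg" by 7
  's' (pos 18) + 7 = pos 25 = 'z'
  'w' (pos 22) + 7 = pos 3 = 'd'
  'h' (pos 7) + 7 = pos 14 = 'o'
  'q' (pos 16) + 7 = pos 23 = 'x'
  'r' (pos 17) + 7 = pos 24 = 'y'
  'g' (pos 6) + 7 = pos 13 = 'n'
Result: zdoxyn

zdoxyn


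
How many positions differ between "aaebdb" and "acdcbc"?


Comparing "aaebdb" and "acdcbc" position by position:
  Position 0: 'a' vs 'a' => same
  Position 1: 'a' vs 'c' => DIFFER
  Position 2: 'e' vs 'd' => DIFFER
  Position 3: 'b' vs 'c' => DIFFER
  Position 4: 'd' vs 'b' => DIFFER
  Position 5: 'b' vs 'c' => DIFFER
Positions that differ: 5

5


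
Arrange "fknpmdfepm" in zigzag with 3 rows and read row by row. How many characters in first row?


Zigzag "fknpmdfepm" into 3 rows:
Placing characters:
  'f' => row 0
  'k' => row 1
  'n' => row 2
  'p' => row 1
  'm' => row 0
  'd' => row 1
  'f' => row 2
  'e' => row 1
  'p' => row 0
  'm' => row 1
Rows:
  Row 0: "fmp"
  Row 1: "kpdem"
  Row 2: "nf"
First row length: 3

3


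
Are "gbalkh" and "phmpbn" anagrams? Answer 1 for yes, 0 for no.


Strings: "gbalkh", "phmpbn"
Sorted first:  abghkl
Sorted second: bhmnpp
Differ at position 0: 'a' vs 'b' => not anagrams

0


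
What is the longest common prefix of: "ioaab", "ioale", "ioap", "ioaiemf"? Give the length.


Words: ioaab, ioale, ioap, ioaiemf
  Position 0: all 'i' => match
  Position 1: all 'o' => match
  Position 2: all 'a' => match
  Position 3: ('a', 'l', 'p', 'i') => mismatch, stop
LCP = "ioa" (length 3)

3


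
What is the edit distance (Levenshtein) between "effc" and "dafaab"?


Computing edit distance: "effc" -> "dafaab"
DP table:
           d    a    f    a    a    b
      0    1    2    3    4    5    6
  e   1    1    2    3    4    5    6
  f   2    2    2    2    3    4    5
  f   3    3    3    2    3    4    5
  c   4    4    4    3    3    4    5
Edit distance = dp[4][6] = 5

5


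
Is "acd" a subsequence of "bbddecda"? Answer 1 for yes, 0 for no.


Check if "acd" is a subsequence of "bbddecda"
Greedy scan:
  Position 0 ('b'): no match needed
  Position 1 ('b'): no match needed
  Position 2 ('d'): no match needed
  Position 3 ('d'): no match needed
  Position 4 ('e'): no match needed
  Position 5 ('c'): no match needed
  Position 6 ('d'): no match needed
  Position 7 ('a'): matches sub[0] = 'a'
Only matched 1/3 characters => not a subsequence

0


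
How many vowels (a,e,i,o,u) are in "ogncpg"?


Input: ogncpg
Checking each character:
  'o' at position 0: vowel (running total: 1)
  'g' at position 1: consonant
  'n' at position 2: consonant
  'c' at position 3: consonant
  'p' at position 4: consonant
  'g' at position 5: consonant
Total vowels: 1

1


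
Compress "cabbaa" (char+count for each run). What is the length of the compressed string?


Input: cabbaa
Runs:
  'c' x 1 => "c1"
  'a' x 1 => "a1"
  'b' x 2 => "b2"
  'a' x 2 => "a2"
Compressed: "c1a1b2a2"
Compressed length: 8

8


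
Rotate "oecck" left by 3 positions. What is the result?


Input: "oecck", rotate left by 3
First 3 characters: "oec"
Remaining characters: "ck"
Concatenate remaining + first: "ck" + "oec" = "ckoec"

ckoec


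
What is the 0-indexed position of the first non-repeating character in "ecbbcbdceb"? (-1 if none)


Input: ecbbcbdceb
Character frequencies:
  'b': 4
  'c': 3
  'd': 1
  'e': 2
Scanning left to right for freq == 1:
  Position 0 ('e'): freq=2, skip
  Position 1 ('c'): freq=3, skip
  Position 2 ('b'): freq=4, skip
  Position 3 ('b'): freq=4, skip
  Position 4 ('c'): freq=3, skip
  Position 5 ('b'): freq=4, skip
  Position 6 ('d'): unique! => answer = 6

6


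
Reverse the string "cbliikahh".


Input: cbliikahh
Reading characters right to left:
  Position 8: 'h'
  Position 7: 'h'
  Position 6: 'a'
  Position 5: 'k'
  Position 4: 'i'
  Position 3: 'i'
  Position 2: 'l'
  Position 1: 'b'
  Position 0: 'c'
Reversed: hhakiilbc

hhakiilbc


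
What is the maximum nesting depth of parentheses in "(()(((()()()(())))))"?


Input: "(()(((()()()(())))))"
Tracking depth:
  Position 0 '(': depth becomes 1
  Position 1 '(': depth becomes 2
  Position 2 ')': depth becomes 1
  Position 3 '(': depth becomes 2
  Position 4 '(': depth becomes 3
  Position 5 '(': depth becomes 4
  Position 6 '(': depth becomes 5
  Position 7 ')': depth becomes 4
  Position 8 '(': depth becomes 5
  Position 9 ')': depth becomes 4
  Position 10 '(': depth becomes 5
  Position 11 ')': depth becomes 4
  Position 12 '(': depth becomes 5
  Position 13 '(': depth becomes 6
  Position 14 ')': depth becomes 5
  Position 15 ')': depth becomes 4
  Position 16 ')': depth becomes 3
  Position 17 ')': depth becomes 2
  Position 18 ')': depth becomes 1
  Position 19 ')': depth becomes 0
Maximum depth reached: 6

6


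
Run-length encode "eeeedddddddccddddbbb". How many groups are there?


Input: eeeedddddddccddddbbb
Scanning for consecutive runs:
  Group 1: 'e' x 4 (positions 0-3)
  Group 2: 'd' x 7 (positions 4-10)
  Group 3: 'c' x 2 (positions 11-12)
  Group 4: 'd' x 4 (positions 13-16)
  Group 5: 'b' x 3 (positions 17-19)
Total groups: 5

5


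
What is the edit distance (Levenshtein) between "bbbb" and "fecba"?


Computing edit distance: "bbbb" -> "fecba"
DP table:
           f    e    c    b    a
      0    1    2    3    4    5
  b   1    1    2    3    3    4
  b   2    2    2    3    3    4
  b   3    3    3    3    3    4
  b   4    4    4    4    3    4
Edit distance = dp[4][5] = 4

4


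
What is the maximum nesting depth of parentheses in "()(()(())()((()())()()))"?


Input: "()(()(())()((()())()()))"
Tracking depth:
  Position 0 '(': depth becomes 1
  Position 1 ')': depth becomes 0
  Position 2 '(': depth becomes 1
  Position 3 '(': depth becomes 2
  Position 4 ')': depth becomes 1
  Position 5 '(': depth becomes 2
  Position 6 '(': depth becomes 3
  Position 7 ')': depth becomes 2
  Position 8 ')': depth becomes 1
  Position 9 '(': depth becomes 2
  Position 10 ')': depth becomes 1
  Position 11 '(': depth becomes 2
  Position 12 '(': depth becomes 3
  Position 13 '(': depth becomes 4
  Position 14 ')': depth becomes 3
  Position 15 '(': depth becomes 4
  Position 16 ')': depth becomes 3
  Position 17 ')': depth becomes 2
  Position 18 '(': depth becomes 3
  Position 19 ')': depth becomes 2
  Position 20 '(': depth becomes 3
  Position 21 ')': depth becomes 2
  Position 22 ')': depth becomes 1
  Position 23 ')': depth becomes 0
Maximum depth reached: 4

4


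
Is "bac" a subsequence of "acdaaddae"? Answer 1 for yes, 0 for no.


Check if "bac" is a subsequence of "acdaaddae"
Greedy scan:
  Position 0 ('a'): no match needed
  Position 1 ('c'): no match needed
  Position 2 ('d'): no match needed
  Position 3 ('a'): no match needed
  Position 4 ('a'): no match needed
  Position 5 ('d'): no match needed
  Position 6 ('d'): no match needed
  Position 7 ('a'): no match needed
  Position 8 ('e'): no match needed
Only matched 0/3 characters => not a subsequence

0


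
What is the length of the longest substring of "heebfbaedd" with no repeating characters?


Input: "heebfbaedd"
Sliding window (track last position of each char):
  Position 0 ('h'): window [0,0] length 1 -- new best
  Position 1 ('e'): window [0,1] length 2 -- new best
  Position 2 ('e'): repeat (last at 1), move window start to 2
  Position 2 ('e'): window [2,2] length 1
  Position 3 ('b'): window [2,3] length 2
  Position 4 ('f'): window [2,4] length 3 -- new best
  Position 5 ('b'): repeat (last at 3), move window start to 4
  Position 5 ('b'): window [4,5] length 2
  Position 6 ('a'): window [4,6] length 3
  Position 7 ('e'): window [4,7] length 4 -- new best
  Position 8 ('d'): window [4,8] length 5 -- new best
  Position 9 ('d'): repeat (last at 8), move window start to 9
  Position 9 ('d'): window [9,9] length 1
Longest substring with no repeats: "fbaed" with length 5

5


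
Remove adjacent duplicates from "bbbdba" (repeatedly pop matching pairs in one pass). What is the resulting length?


Input: bbbdba
Stack-based adjacent duplicate removal:
  Read 'b': push. Stack: b
  Read 'b': matches stack top 'b' => pop. Stack: (empty)
  Read 'b': push. Stack: b
  Read 'd': push. Stack: bd
  Read 'b': push. Stack: bdb
  Read 'a': push. Stack: bdba
Final stack: "bdba" (length 4)

4


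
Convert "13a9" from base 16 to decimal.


Input: "13a9" in base 16
Positional expansion:
  Digit '1' (value 1) x 16^3 = 4096
  Digit '3' (value 3) x 16^2 = 768
  Digit 'a' (value 10) x 16^1 = 160
  Digit '9' (value 9) x 16^0 = 9
Sum = 5033

5033


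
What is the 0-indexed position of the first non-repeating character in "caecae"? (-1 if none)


Input: caecae
Character frequencies:
  'a': 2
  'c': 2
  'e': 2
Scanning left to right for freq == 1:
  Position 0 ('c'): freq=2, skip
  Position 1 ('a'): freq=2, skip
  Position 2 ('e'): freq=2, skip
  Position 3 ('c'): freq=2, skip
  Position 4 ('a'): freq=2, skip
  Position 5 ('e'): freq=2, skip
  No unique character found => answer = -1

-1


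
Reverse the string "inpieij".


Input: inpieij
Reading characters right to left:
  Position 6: 'j'
  Position 5: 'i'
  Position 4: 'e'
  Position 3: 'i'
  Position 2: 'p'
  Position 1: 'n'
  Position 0: 'i'
Reversed: jieipni

jieipni


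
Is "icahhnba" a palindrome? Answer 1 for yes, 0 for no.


Input: icahhnba
Reversed: abnhhaci
  Compare pos 0 ('i') with pos 7 ('a'): MISMATCH
  Compare pos 1 ('c') with pos 6 ('b'): MISMATCH
  Compare pos 2 ('a') with pos 5 ('n'): MISMATCH
  Compare pos 3 ('h') with pos 4 ('h'): match
Result: not a palindrome

0


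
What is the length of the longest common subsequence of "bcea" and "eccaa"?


LCS of "bcea" and "eccaa"
DP table:
           e    c    c    a    a
      0    0    0    0    0    0
  b   0    0    0    0    0    0
  c   0    0    1    1    1    1
  e   0    1    1    1    1    1
  a   0    1    1    1    2    2
LCS length = dp[4][5] = 2

2


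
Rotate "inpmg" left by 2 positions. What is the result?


Input: "inpmg", rotate left by 2
First 2 characters: "in"
Remaining characters: "pmg"
Concatenate remaining + first: "pmg" + "in" = "pmgin"

pmgin


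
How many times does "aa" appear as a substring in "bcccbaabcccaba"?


Searching for "aa" in "bcccbaabcccaba"
Scanning each position:
  Position 0: "bc" => no
  Position 1: "cc" => no
  Position 2: "cc" => no
  Position 3: "cb" => no
  Position 4: "ba" => no
  Position 5: "aa" => MATCH
  Position 6: "ab" => no
  Position 7: "bc" => no
  Position 8: "cc" => no
  Position 9: "cc" => no
  Position 10: "ca" => no
  Position 11: "ab" => no
  Position 12: "ba" => no
Total occurrences: 1

1


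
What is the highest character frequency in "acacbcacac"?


Input: acacbcacac
Character counts:
  'a': 4
  'b': 1
  'c': 5
Maximum frequency: 5

5


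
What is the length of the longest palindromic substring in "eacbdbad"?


Input: "eacbdbad"
Checking substrings for palindromes:
  [3:6] "bdb" (len 3) => palindrome
Longest palindromic substring: "bdb" with length 3

3


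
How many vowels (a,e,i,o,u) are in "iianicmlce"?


Input: iianicmlce
Checking each character:
  'i' at position 0: vowel (running total: 1)
  'i' at position 1: vowel (running total: 2)
  'a' at position 2: vowel (running total: 3)
  'n' at position 3: consonant
  'i' at position 4: vowel (running total: 4)
  'c' at position 5: consonant
  'm' at position 6: consonant
  'l' at position 7: consonant
  'c' at position 8: consonant
  'e' at position 9: vowel (running total: 5)
Total vowels: 5

5


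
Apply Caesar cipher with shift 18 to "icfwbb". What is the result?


Caesar cipher: shift "icfwbb" by 18
  'i' (pos 8) + 18 = pos 0 = 'a'
  'c' (pos 2) + 18 = pos 20 = 'u'
  'f' (pos 5) + 18 = pos 23 = 'x'
  'w' (pos 22) + 18 = pos 14 = 'o'
  'b' (pos 1) + 18 = pos 19 = 't'
  'b' (pos 1) + 18 = pos 19 = 't'
Result: auxott

auxott


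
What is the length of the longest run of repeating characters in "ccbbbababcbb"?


Input: "ccbbbababcbb"
Scanning for longest run:
  Position 1 ('c'): continues run of 'c', length=2
  Position 2 ('b'): new char, reset run to 1
  Position 3 ('b'): continues run of 'b', length=2
  Position 4 ('b'): continues run of 'b', length=3
  Position 5 ('a'): new char, reset run to 1
  Position 6 ('b'): new char, reset run to 1
  Position 7 ('a'): new char, reset run to 1
  Position 8 ('b'): new char, reset run to 1
  Position 9 ('c'): new char, reset run to 1
  Position 10 ('b'): new char, reset run to 1
  Position 11 ('b'): continues run of 'b', length=2
Longest run: 'b' with length 3

3


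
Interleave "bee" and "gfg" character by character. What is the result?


Interleaving "bee" and "gfg":
  Position 0: 'b' from first, 'g' from second => "bg"
  Position 1: 'e' from first, 'f' from second => "ef"
  Position 2: 'e' from first, 'g' from second => "eg"
Result: bgefeg

bgefeg


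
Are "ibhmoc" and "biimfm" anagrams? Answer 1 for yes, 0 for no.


Strings: "ibhmoc", "biimfm"
Sorted first:  bchimo
Sorted second: bfiimm
Differ at position 1: 'c' vs 'f' => not anagrams

0


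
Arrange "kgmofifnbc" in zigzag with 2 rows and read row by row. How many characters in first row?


Zigzag "kgmofifnbc" into 2 rows:
Placing characters:
  'k' => row 0
  'g' => row 1
  'm' => row 0
  'o' => row 1
  'f' => row 0
  'i' => row 1
  'f' => row 0
  'n' => row 1
  'b' => row 0
  'c' => row 1
Rows:
  Row 0: "kmffb"
  Row 1: "goinc"
First row length: 5

5


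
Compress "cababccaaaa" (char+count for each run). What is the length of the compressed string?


Input: cababccaaaa
Runs:
  'c' x 1 => "c1"
  'a' x 1 => "a1"
  'b' x 1 => "b1"
  'a' x 1 => "a1"
  'b' x 1 => "b1"
  'c' x 2 => "c2"
  'a' x 4 => "a4"
Compressed: "c1a1b1a1b1c2a4"
Compressed length: 14

14


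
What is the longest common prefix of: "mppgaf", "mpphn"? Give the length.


Words: mppgaf, mpphn
  Position 0: all 'm' => match
  Position 1: all 'p' => match
  Position 2: all 'p' => match
  Position 3: ('g', 'h') => mismatch, stop
LCP = "mpp" (length 3)

3


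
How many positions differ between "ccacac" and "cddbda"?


Comparing "ccacac" and "cddbda" position by position:
  Position 0: 'c' vs 'c' => same
  Position 1: 'c' vs 'd' => DIFFER
  Position 2: 'a' vs 'd' => DIFFER
  Position 3: 'c' vs 'b' => DIFFER
  Position 4: 'a' vs 'd' => DIFFER
  Position 5: 'c' vs 'a' => DIFFER
Positions that differ: 5

5


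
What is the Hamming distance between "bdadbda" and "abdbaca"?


Comparing "bdadbda" and "abdbaca" position by position:
  Position 0: 'b' vs 'a' => differ
  Position 1: 'd' vs 'b' => differ
  Position 2: 'a' vs 'd' => differ
  Position 3: 'd' vs 'b' => differ
  Position 4: 'b' vs 'a' => differ
  Position 5: 'd' vs 'c' => differ
  Position 6: 'a' vs 'a' => same
Total differences (Hamming distance): 6

6


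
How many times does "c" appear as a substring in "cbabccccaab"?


Searching for "c" in "cbabccccaab"
Scanning each position:
  Position 0: "c" => MATCH
  Position 1: "b" => no
  Position 2: "a" => no
  Position 3: "b" => no
  Position 4: "c" => MATCH
  Position 5: "c" => MATCH
  Position 6: "c" => MATCH
  Position 7: "c" => MATCH
  Position 8: "a" => no
  Position 9: "a" => no
  Position 10: "b" => no
Total occurrences: 5

5


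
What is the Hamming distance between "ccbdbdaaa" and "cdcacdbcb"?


Comparing "ccbdbdaaa" and "cdcacdbcb" position by position:
  Position 0: 'c' vs 'c' => same
  Position 1: 'c' vs 'd' => differ
  Position 2: 'b' vs 'c' => differ
  Position 3: 'd' vs 'a' => differ
  Position 4: 'b' vs 'c' => differ
  Position 5: 'd' vs 'd' => same
  Position 6: 'a' vs 'b' => differ
  Position 7: 'a' vs 'c' => differ
  Position 8: 'a' vs 'b' => differ
Total differences (Hamming distance): 7

7


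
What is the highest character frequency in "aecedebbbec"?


Input: aecedebbbec
Character counts:
  'a': 1
  'b': 3
  'c': 2
  'd': 1
  'e': 4
Maximum frequency: 4

4


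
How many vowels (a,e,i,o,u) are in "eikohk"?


Input: eikohk
Checking each character:
  'e' at position 0: vowel (running total: 1)
  'i' at position 1: vowel (running total: 2)
  'k' at position 2: consonant
  'o' at position 3: vowel (running total: 3)
  'h' at position 4: consonant
  'k' at position 5: consonant
Total vowels: 3

3


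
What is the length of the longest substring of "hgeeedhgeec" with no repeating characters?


Input: "hgeeedhgeec"
Sliding window (track last position of each char):
  Position 0 ('h'): window [0,0] length 1 -- new best
  Position 1 ('g'): window [0,1] length 2 -- new best
  Position 2 ('e'): window [0,2] length 3 -- new best
  Position 3 ('e'): repeat (last at 2), move window start to 3
  Position 3 ('e'): window [3,3] length 1
  Position 4 ('e'): repeat (last at 3), move window start to 4
  Position 4 ('e'): window [4,4] length 1
  Position 5 ('d'): window [4,5] length 2
  Position 6 ('h'): window [4,6] length 3
  Position 7 ('g'): window [4,7] length 4 -- new best
  Position 8 ('e'): repeat (last at 4), move window start to 5
  Position 8 ('e'): window [5,8] length 4
  Position 9 ('e'): repeat (last at 8), move window start to 9
  Position 9 ('e'): window [9,9] length 1
  Position 10 ('c'): window [9,10] length 2
Longest substring with no repeats: "edhg" with length 4

4
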